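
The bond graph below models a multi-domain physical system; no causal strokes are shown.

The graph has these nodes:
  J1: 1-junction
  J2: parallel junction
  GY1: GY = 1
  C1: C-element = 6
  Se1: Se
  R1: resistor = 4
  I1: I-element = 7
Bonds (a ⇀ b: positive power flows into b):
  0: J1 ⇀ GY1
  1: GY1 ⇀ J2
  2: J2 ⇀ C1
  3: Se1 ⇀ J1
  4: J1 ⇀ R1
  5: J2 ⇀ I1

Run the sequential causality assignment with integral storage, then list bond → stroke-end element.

#0 stroke→GY1
#1 stroke→GY1
#2 stroke→J2
#3 stroke→J1
#4 stroke→J1
#5 stroke→I1

b3 stroke at J1  (Se1: effort source, stroke at far end)
b2 stroke at J2  (prefer integral on C1)
b1 stroke at GY1  (common-e at J2 fixed by 2)
b5 stroke at I1  (J2 effort already set via bond 2)
b0 stroke at GY1  (GY GY1: same side as bond 1)
b4 stroke at J1  (J1 flow already set via bond 0)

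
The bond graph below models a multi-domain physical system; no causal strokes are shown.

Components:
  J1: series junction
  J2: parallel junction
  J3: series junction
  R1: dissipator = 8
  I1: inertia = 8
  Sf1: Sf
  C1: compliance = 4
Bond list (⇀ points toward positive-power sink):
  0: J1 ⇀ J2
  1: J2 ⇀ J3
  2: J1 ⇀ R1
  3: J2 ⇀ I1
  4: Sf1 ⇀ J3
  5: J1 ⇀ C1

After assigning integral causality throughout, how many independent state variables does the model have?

2  (C1, I1 all integral)

bond 4 stroke→Sf1  (Sf1 (Sf) sets flow on bond)
bond 1 stroke→J3  (1-jn J3 has f-setter on 4)
bond 3 stroke→I1  (I1 outputs flow p/I1)
bond 0 stroke→J2  (J2 needs exactly one e-in)
bond 2 stroke→J1  (J1 flow already set via bond 0)
bond 5 stroke→J1  (J1 flow already set via bond 0)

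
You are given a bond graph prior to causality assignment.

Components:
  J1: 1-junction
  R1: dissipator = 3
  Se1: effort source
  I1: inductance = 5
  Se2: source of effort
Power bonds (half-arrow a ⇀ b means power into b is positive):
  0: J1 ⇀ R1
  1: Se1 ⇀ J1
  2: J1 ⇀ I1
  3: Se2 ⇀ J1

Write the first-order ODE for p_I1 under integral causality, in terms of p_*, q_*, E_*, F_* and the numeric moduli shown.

b1 →J1  (source Se1 imposes e)
b3 →J1  (Se2 fixes effort; stroke away)
b2 →I1  (I1 outputs flow p/I1)
b0 →J1  (1-jn J1 has f-setter on 2)

dp_I1/dt = E_Se1 + E_Se2 - 3*p_I1/5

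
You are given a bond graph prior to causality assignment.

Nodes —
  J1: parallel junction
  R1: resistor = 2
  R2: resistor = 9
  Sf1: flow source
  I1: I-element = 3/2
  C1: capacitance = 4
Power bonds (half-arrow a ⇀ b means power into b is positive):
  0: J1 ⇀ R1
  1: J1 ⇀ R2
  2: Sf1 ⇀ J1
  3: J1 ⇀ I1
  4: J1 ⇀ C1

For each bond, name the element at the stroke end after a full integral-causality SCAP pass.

b2 stroke→Sf1  (Sf1: flow source, stroke at near end)
b3 stroke→I1  (I1 integral (f out))
b4 stroke→J1  (C1 integral (e out))
b0 stroke→R1  (J1 effort already set via bond 4)
b1 stroke→R2  (common-e at J1 fixed by 4)

β0 |R1
β1 |R2
β2 |Sf1
β3 |I1
β4 |J1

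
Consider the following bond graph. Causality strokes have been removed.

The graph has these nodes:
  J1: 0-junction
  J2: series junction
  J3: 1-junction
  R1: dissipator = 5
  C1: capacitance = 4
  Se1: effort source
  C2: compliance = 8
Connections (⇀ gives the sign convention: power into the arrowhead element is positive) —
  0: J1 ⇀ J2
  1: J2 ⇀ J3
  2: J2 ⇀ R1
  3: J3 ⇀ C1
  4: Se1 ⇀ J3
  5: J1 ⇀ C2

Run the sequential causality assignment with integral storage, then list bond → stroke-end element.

b0 →J2
b1 →J2
b2 →R1
b3 →J3
b4 →J3
b5 →J1

bond 4 →J3  (Se1 (Se) sets effort on bond)
bond 3 →J3  (C1 outputs effort q/C1)
bond 1 →J2  (closing 1-jn rule on J3)
bond 5 →J1  (C2: C, integral causality)
bond 0 →J2  (J1 effort already set via bond 5)
bond 2 →R1  (closing 1-jn rule on J2)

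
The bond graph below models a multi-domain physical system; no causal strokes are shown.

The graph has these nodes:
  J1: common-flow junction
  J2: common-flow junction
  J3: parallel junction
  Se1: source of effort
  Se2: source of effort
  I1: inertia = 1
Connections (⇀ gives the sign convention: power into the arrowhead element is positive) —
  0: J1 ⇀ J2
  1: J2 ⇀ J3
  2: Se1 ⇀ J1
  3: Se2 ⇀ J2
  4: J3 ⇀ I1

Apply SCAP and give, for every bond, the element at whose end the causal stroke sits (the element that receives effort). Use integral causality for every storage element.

bond 0 stroke at J2
bond 1 stroke at J3
bond 2 stroke at J1
bond 3 stroke at J2
bond 4 stroke at I1

#2 stroke→J1  (source Se1 imposes e)
#3 stroke→J2  (Se2 fixes effort; stroke away)
#0 stroke→J2  (J1: last free bond brings flow in)
#1 stroke→J3  (J2 needs exactly one f-in)
#4 stroke→I1  (J3 effort already set via bond 1)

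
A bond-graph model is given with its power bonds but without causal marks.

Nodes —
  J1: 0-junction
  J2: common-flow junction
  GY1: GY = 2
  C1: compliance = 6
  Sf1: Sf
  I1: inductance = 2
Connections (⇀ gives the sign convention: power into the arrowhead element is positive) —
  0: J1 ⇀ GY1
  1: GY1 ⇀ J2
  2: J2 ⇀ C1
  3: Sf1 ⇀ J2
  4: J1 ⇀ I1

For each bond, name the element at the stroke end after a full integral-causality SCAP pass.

bond 0 |J1
bond 1 |J2
bond 2 |J2
bond 3 |Sf1
bond 4 |I1

b3 stroke at Sf1  (source Sf1 imposes f)
b1 stroke at J2  (J2: bond 3 brought flow, rest push out)
b2 stroke at J2  (J2: bond 3 brought flow, rest push out)
b0 stroke at J1  (through GY1, causality inverts; strokes same side of GY1)
b4 stroke at I1  (J1: bond 0 brought effort, rest push out)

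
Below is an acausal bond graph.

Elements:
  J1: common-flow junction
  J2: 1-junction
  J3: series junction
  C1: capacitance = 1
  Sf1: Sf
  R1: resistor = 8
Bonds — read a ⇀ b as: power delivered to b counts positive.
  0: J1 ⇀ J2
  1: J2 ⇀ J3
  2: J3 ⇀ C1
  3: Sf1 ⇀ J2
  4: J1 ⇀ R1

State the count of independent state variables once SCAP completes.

β3 →Sf1  (Sf1 fixes flow; stroke at Sf1)
β0 →J2  (common-f at J2 fixed by 3)
β1 →J2  (J2 flow already set via bond 3)
β2 →J3  (J3: bond 1 brought flow, rest push out)
β4 →J1  (J1 flow already set via bond 0)

1  (C1 all integral)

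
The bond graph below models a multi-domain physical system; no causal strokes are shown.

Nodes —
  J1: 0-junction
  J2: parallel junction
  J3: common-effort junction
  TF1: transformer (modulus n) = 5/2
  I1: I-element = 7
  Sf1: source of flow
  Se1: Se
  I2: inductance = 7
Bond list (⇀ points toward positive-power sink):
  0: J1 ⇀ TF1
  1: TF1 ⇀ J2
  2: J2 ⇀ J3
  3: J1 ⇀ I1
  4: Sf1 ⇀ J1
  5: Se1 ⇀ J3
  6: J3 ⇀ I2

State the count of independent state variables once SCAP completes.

bond 4 stroke at Sf1  (Sf1 fixes flow; stroke at Sf1)
bond 5 stroke at J3  (Se1 fixes effort; stroke away)
bond 2 stroke at J2  (common-e at J3 fixed by 5)
bond 6 stroke at I2  (0-jn J3 has e-setter on 5)
bond 1 stroke at TF1  (J2 effort already set via bond 2)
bond 0 stroke at J1  (TF1 one-in-one-out from 1)
bond 3 stroke at I1  (J1 effort already set via bond 0)

2  (I1, I2 all integral)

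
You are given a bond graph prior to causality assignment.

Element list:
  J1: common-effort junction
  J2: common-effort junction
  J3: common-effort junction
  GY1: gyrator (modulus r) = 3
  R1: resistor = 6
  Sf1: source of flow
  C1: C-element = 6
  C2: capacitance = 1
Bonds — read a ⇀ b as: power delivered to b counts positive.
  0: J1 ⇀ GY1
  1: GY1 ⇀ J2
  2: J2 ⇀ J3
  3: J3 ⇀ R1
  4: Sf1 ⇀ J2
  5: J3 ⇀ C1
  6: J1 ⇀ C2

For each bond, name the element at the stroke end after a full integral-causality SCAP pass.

bond 4 stroke→Sf1  (Sf1 fixes flow; stroke at Sf1)
bond 5 stroke→J3  (C1 outputs effort q/C1)
bond 2 stroke→J2  (common-e at J3 fixed by 5)
bond 3 stroke→R1  (0-jn J3 has e-setter on 5)
bond 1 stroke→GY1  (J2 effort already set via bond 2)
bond 0 stroke→GY1  (GY1: gyrator matches bond 1)
bond 6 stroke→J1  (J1 needs exactly one e-in)

#0 stroke at GY1
#1 stroke at GY1
#2 stroke at J2
#3 stroke at R1
#4 stroke at Sf1
#5 stroke at J3
#6 stroke at J1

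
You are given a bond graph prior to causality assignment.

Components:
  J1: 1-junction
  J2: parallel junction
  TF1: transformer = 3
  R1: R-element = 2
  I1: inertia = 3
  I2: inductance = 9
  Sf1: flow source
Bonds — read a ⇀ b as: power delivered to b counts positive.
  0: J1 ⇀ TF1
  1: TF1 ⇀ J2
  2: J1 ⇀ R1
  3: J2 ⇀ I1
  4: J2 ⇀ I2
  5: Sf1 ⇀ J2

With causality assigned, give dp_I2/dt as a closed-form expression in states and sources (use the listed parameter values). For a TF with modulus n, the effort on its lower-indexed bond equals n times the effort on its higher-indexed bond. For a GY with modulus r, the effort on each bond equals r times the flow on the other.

bond 5 stroke→Sf1  (Sf1: flow source, stroke at near end)
bond 3 stroke→I1  (I1 integral (f out))
bond 4 stroke→I2  (I2: I, integral causality)
bond 1 stroke→J2  (J2: last free bond brings effort in)
bond 0 stroke→TF1  (through TF1, causality passes straight; one stroke at TF1)
bond 2 stroke→J1  (J1: bond 0 brought flow, rest push out)

dp_I2/dt = 2*F_Sf1/9 - 2*p_I1/27 - 2*p_I2/81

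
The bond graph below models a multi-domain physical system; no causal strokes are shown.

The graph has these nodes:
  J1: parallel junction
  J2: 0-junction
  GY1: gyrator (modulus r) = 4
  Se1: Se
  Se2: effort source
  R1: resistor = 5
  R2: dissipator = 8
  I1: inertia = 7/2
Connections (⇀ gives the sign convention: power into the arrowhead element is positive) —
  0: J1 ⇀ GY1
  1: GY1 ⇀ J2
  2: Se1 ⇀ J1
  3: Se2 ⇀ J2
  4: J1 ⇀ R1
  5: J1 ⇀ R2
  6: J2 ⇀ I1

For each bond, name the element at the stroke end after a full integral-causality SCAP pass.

b2 →J1  (Se1 fixes effort; stroke away)
b3 →J2  (Se2 (Se) sets effort on bond)
b0 →GY1  (J1: bond 2 brought effort, rest push out)
b4 →R1  (J1: bond 2 brought effort, rest push out)
b5 →R2  (0-jn J1 has e-setter on 2)
b1 →GY1  (J2: bond 3 brought effort, rest push out)
b6 →I1  (common-e at J2 fixed by 3)

bond 0 →GY1
bond 1 →GY1
bond 2 →J1
bond 3 →J2
bond 4 →R1
bond 5 →R2
bond 6 →I1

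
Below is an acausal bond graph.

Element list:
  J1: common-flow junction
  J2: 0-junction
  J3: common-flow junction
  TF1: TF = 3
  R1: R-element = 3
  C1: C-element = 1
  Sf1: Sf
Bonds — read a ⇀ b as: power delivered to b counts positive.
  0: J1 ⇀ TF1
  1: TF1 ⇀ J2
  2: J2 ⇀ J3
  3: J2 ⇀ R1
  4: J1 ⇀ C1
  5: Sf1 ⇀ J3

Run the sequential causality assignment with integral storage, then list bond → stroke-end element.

β5 stroke→Sf1  (Sf1: flow source, stroke at near end)
β2 stroke→J3  (J3: bond 5 brought flow, rest push out)
β4 stroke→J1  (C1 outputs effort q/C1)
β0 stroke→TF1  (J1 needs exactly one f-in)
β1 stroke→J2  (through TF1, causality passes straight; one stroke at TF1)
β3 stroke→R1  (J2 effort already set via bond 1)

#0 stroke at TF1
#1 stroke at J2
#2 stroke at J3
#3 stroke at R1
#4 stroke at J1
#5 stroke at Sf1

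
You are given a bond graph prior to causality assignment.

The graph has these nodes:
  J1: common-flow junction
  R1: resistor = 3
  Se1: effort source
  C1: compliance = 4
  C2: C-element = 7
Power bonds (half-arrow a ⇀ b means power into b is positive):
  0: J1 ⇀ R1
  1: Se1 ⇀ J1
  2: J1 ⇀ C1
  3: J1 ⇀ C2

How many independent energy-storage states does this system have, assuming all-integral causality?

bond 1 →J1  (Se1 fixes effort; stroke away)
bond 2 →J1  (C1 outputs effort q/C1)
bond 3 →J1  (C2: C, integral causality)
bond 0 →R1  (J1: last free bond brings flow in)

2  (C1, C2 all integral)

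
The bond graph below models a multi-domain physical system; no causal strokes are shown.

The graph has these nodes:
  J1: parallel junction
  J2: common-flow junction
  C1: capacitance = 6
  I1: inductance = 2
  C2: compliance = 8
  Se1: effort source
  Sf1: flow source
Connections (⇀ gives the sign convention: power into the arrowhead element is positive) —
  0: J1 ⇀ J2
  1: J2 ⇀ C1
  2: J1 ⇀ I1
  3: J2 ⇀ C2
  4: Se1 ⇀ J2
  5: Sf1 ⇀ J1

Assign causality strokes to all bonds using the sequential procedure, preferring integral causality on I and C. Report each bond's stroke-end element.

β0 stroke→J1
β1 stroke→J2
β2 stroke→I1
β3 stroke→J2
β4 stroke→J2
β5 stroke→Sf1

bond 4 stroke at J2  (source Se1 imposes e)
bond 5 stroke at Sf1  (Sf1 (Sf) sets flow on bond)
bond 1 stroke at J2  (prefer integral on C1)
bond 2 stroke at I1  (prefer integral on I1)
bond 0 stroke at J1  (closing 0-jn rule on J1)
bond 3 stroke at J2  (J2 flow already set via bond 0)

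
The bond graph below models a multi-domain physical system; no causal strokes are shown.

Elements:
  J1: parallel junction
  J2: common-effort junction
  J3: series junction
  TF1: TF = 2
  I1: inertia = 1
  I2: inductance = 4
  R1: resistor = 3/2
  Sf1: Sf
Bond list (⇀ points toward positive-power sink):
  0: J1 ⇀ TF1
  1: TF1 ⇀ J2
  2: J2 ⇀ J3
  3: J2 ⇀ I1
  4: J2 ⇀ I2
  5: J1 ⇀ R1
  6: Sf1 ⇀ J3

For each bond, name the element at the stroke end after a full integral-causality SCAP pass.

#6 stroke at Sf1  (Sf1: flow source, stroke at near end)
#2 stroke at J3  (J3: bond 6 brought flow, rest push out)
#3 stroke at I1  (prefer integral on I1)
#4 stroke at I2  (I2: I, integral causality)
#1 stroke at J2  (J2 needs exactly one e-in)
#0 stroke at TF1  (TF1 one-in-one-out from 1)
#5 stroke at J1  (closing 0-jn rule on J1)

#0 stroke→TF1
#1 stroke→J2
#2 stroke→J3
#3 stroke→I1
#4 stroke→I2
#5 stroke→J1
#6 stroke→Sf1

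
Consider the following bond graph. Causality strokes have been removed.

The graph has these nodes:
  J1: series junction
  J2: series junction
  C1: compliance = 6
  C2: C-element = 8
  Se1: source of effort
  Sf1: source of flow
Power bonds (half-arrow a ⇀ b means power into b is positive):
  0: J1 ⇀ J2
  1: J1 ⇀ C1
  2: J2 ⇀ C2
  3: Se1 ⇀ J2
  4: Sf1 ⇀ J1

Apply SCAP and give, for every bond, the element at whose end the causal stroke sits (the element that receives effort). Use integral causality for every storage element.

bond 0 stroke at J1
bond 1 stroke at J1
bond 2 stroke at J2
bond 3 stroke at J2
bond 4 stroke at Sf1

bond 3 |J2  (source Se1 imposes e)
bond 4 |Sf1  (source Sf1 imposes f)
bond 0 |J1  (1-jn J1 has f-setter on 4)
bond 1 |J1  (1-jn J1 has f-setter on 4)
bond 2 |J2  (J2: bond 0 brought flow, rest push out)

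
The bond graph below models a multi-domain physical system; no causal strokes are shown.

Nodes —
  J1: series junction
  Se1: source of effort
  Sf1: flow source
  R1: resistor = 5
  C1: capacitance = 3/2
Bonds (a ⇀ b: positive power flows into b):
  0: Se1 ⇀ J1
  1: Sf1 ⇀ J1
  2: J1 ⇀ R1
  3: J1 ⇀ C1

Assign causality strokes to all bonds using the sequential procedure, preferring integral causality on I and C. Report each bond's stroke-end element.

b0 →J1  (Se1 fixes effort; stroke away)
b1 →Sf1  (Sf1 (Sf) sets flow on bond)
b2 →J1  (J1 flow already set via bond 1)
b3 →J1  (J1 flow already set via bond 1)

β0 stroke at J1
β1 stroke at Sf1
β2 stroke at J1
β3 stroke at J1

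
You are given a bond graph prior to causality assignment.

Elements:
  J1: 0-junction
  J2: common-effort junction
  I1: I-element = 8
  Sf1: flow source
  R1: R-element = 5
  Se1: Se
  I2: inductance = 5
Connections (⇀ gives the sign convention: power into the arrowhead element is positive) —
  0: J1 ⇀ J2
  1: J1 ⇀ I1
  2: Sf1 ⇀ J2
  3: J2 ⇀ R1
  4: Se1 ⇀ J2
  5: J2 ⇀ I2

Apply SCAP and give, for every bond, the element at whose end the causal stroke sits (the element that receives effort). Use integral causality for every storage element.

bond 0 stroke at J1
bond 1 stroke at I1
bond 2 stroke at Sf1
bond 3 stroke at R1
bond 4 stroke at J2
bond 5 stroke at I2

β2 stroke→Sf1  (Sf1 fixes flow; stroke at Sf1)
β4 stroke→J2  (Se1: effort source, stroke at far end)
β0 stroke→J1  (J2: bond 4 brought effort, rest push out)
β3 stroke→R1  (J2: bond 4 brought effort, rest push out)
β5 stroke→I2  (J2 effort already set via bond 4)
β1 stroke→I1  (J1: bond 0 brought effort, rest push out)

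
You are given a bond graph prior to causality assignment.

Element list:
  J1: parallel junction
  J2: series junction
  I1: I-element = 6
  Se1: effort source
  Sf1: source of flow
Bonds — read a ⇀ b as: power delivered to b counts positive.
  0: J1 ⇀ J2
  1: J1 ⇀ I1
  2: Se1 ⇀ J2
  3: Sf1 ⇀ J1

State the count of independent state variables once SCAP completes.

1  (I1 all integral)

bond 2 stroke at J2  (Se1 fixes effort; stroke away)
bond 3 stroke at Sf1  (source Sf1 imposes f)
bond 0 stroke at J1  (closing 1-jn rule on J2)
bond 1 stroke at I1  (common-e at J1 fixed by 0)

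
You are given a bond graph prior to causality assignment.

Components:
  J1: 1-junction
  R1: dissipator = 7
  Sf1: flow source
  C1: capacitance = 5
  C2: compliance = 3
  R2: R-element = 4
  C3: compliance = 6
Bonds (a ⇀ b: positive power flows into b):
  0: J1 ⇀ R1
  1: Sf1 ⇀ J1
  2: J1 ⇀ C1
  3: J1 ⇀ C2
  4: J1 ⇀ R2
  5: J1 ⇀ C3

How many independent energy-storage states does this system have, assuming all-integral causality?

3  (C1, C2, C3 all integral)

bond 1 →Sf1  (Sf1 fixes flow; stroke at Sf1)
bond 0 →J1  (J1: bond 1 brought flow, rest push out)
bond 2 →J1  (J1 flow already set via bond 1)
bond 3 →J1  (common-f at J1 fixed by 1)
bond 4 →J1  (1-jn J1 has f-setter on 1)
bond 5 →J1  (common-f at J1 fixed by 1)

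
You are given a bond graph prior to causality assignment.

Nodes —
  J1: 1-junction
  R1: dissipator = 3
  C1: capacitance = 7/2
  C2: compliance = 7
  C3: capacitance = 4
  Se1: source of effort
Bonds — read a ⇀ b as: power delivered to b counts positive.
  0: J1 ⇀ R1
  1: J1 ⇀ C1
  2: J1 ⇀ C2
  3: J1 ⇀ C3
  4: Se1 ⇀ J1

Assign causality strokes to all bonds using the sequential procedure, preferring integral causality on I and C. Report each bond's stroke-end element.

bond 4 stroke→J1  (source Se1 imposes e)
bond 1 stroke→J1  (C1 outputs effort q/C1)
bond 2 stroke→J1  (prefer integral on C2)
bond 3 stroke→J1  (C3 integral (e out))
bond 0 stroke→R1  (J1: last free bond brings flow in)

#0 |R1
#1 |J1
#2 |J1
#3 |J1
#4 |J1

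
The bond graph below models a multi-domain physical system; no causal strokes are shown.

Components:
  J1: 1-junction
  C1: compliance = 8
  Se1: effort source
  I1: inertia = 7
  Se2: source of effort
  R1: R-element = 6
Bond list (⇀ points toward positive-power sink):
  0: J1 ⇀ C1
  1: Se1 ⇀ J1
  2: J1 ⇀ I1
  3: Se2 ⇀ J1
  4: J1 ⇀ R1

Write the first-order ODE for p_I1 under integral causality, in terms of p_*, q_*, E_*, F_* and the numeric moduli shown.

dp_I1/dt = E_Se1 + E_Se2 - 6*p_I1/7 - q_C1/8

b1 stroke→J1  (Se1 (Se) sets effort on bond)
b3 stroke→J1  (source Se2 imposes e)
b0 stroke→J1  (C1 outputs effort q/C1)
b2 stroke→I1  (I1 outputs flow p/I1)
b4 stroke→J1  (J1 flow already set via bond 2)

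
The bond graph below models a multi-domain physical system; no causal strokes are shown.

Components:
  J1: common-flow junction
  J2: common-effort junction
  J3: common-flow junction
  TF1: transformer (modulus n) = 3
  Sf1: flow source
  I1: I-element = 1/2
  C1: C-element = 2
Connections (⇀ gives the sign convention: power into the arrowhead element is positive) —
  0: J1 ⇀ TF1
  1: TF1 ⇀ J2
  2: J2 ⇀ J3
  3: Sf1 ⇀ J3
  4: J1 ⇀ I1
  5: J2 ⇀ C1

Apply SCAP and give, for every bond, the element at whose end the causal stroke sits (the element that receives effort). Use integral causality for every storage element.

#0 stroke→J1
#1 stroke→TF1
#2 stroke→J3
#3 stroke→Sf1
#4 stroke→I1
#5 stroke→J2

β3 →Sf1  (source Sf1 imposes f)
β2 →J3  (J3: bond 3 brought flow, rest push out)
β4 →I1  (prefer integral on I1)
β0 →J1  (J1 flow already set via bond 4)
β1 →TF1  (through TF1, causality passes straight; one stroke at TF1)
β5 →J2  (J2 needs exactly one e-in)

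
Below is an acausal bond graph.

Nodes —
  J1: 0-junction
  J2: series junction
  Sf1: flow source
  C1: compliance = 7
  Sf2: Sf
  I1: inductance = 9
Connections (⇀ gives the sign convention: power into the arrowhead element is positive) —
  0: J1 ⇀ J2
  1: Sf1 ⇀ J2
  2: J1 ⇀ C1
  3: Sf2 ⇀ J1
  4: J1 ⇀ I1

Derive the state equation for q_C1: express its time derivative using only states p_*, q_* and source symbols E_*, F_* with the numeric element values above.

β1 stroke at Sf1  (Sf1 (Sf) sets flow on bond)
β3 stroke at Sf2  (source Sf2 imposes f)
β0 stroke at J2  (J2 flow already set via bond 1)
β2 stroke at J1  (C1: C, integral causality)
β4 stroke at I1  (J1: bond 2 brought effort, rest push out)

dq_C1/dt = -F_Sf1 + F_Sf2 - p_I1/9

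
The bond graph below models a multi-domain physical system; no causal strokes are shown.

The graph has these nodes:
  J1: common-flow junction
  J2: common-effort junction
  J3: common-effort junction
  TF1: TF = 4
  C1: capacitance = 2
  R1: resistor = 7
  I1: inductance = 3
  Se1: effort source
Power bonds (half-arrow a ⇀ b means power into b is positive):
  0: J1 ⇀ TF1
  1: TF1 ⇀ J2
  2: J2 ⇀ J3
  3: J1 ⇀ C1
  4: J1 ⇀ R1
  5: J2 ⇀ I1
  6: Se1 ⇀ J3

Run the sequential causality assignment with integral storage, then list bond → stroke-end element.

#6 stroke at J3  (Se1 (Se) sets effort on bond)
#2 stroke at J2  (J3: bond 6 brought effort, rest push out)
#1 stroke at TF1  (common-e at J2 fixed by 2)
#5 stroke at I1  (common-e at J2 fixed by 2)
#0 stroke at J1  (TF1 one-in-one-out from 1)
#3 stroke at J1  (C1 outputs effort q/C1)
#4 stroke at R1  (closing 1-jn rule on J1)

b0 |J1
b1 |TF1
b2 |J2
b3 |J1
b4 |R1
b5 |I1
b6 |J3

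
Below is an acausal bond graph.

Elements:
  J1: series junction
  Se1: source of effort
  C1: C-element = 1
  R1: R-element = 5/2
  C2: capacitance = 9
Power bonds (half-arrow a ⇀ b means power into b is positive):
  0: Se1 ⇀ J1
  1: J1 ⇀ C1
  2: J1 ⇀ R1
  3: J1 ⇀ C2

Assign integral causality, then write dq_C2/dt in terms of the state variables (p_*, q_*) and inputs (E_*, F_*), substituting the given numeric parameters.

β0 stroke at J1  (Se1 fixes effort; stroke away)
β1 stroke at J1  (C1 outputs effort q/C1)
β3 stroke at J1  (C2 integral (e out))
β2 stroke at R1  (closing 1-jn rule on J1)

dq_C2/dt = 2*E_Se1/5 - 2*q_C1/5 - 2*q_C2/45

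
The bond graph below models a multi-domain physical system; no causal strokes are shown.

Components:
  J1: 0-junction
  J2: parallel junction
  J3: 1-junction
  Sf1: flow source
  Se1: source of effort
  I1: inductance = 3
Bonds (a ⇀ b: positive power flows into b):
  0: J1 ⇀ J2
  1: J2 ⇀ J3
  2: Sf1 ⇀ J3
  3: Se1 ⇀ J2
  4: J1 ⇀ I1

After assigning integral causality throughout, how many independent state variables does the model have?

b2 stroke at Sf1  (Sf1 (Sf) sets flow on bond)
b3 stroke at J2  (source Se1 imposes e)
b0 stroke at J1  (0-jn J2 has e-setter on 3)
b1 stroke at J3  (J2: bond 3 brought effort, rest push out)
b4 stroke at I1  (0-jn J1 has e-setter on 0)

1  (I1 all integral)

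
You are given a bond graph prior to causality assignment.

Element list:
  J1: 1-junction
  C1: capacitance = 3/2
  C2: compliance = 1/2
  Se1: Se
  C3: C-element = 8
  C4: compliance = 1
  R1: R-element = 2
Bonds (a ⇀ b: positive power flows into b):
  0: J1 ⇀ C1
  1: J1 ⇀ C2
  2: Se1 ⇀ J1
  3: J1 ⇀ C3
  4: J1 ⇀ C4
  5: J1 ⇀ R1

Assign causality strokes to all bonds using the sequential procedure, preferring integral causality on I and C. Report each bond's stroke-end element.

β2 →J1  (Se1 fixes effort; stroke away)
β0 →J1  (C1 outputs effort q/C1)
β1 →J1  (C2: C, integral causality)
β3 →J1  (C3 outputs effort q/C3)
β4 →J1  (prefer integral on C4)
β5 →R1  (only one flow-in slot at J1)

bond 0 stroke at J1
bond 1 stroke at J1
bond 2 stroke at J1
bond 3 stroke at J1
bond 4 stroke at J1
bond 5 stroke at R1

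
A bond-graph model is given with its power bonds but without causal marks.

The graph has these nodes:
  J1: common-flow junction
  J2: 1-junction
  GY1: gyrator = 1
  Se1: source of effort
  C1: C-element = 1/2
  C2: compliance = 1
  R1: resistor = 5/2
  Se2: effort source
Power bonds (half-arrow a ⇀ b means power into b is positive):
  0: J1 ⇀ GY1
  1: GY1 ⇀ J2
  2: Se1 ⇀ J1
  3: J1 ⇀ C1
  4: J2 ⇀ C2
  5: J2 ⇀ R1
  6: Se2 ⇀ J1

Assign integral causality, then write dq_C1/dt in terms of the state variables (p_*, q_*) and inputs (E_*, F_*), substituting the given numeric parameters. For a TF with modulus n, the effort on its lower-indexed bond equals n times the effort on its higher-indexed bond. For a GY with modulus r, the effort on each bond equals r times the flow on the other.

dq_C1/dt = 5*E_Se1/2 + 5*E_Se2/2 - 5*q_C1 + q_C2

b2 stroke→J1  (Se1: effort source, stroke at far end)
b6 stroke→J1  (Se2 fixes effort; stroke away)
b3 stroke→J1  (C1 integral (e out))
b0 stroke→GY1  (only one flow-in slot at J1)
b1 stroke→GY1  (through GY1, causality inverts; strokes same side of GY1)
b4 stroke→J2  (1-jn J2 has f-setter on 1)
b5 stroke→J2  (J2 flow already set via bond 1)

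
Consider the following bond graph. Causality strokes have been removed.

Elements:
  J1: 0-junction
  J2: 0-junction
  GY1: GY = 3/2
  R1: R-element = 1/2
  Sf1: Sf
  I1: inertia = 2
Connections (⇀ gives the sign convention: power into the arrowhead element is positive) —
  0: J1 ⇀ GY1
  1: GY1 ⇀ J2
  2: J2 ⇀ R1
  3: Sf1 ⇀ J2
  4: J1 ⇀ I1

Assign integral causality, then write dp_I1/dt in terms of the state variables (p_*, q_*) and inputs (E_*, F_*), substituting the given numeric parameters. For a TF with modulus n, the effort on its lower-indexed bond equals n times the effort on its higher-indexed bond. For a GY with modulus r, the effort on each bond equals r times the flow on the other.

dp_I1/dt = -3*F_Sf1/2 - 9*p_I1/4

bond 3 stroke→Sf1  (source Sf1 imposes f)
bond 4 stroke→I1  (prefer integral on I1)
bond 0 stroke→J1  (only one effort-in slot at J1)
bond 1 stroke→J2  (GY1: gyrator matches bond 0)
bond 2 stroke→R1  (J2: bond 1 brought effort, rest push out)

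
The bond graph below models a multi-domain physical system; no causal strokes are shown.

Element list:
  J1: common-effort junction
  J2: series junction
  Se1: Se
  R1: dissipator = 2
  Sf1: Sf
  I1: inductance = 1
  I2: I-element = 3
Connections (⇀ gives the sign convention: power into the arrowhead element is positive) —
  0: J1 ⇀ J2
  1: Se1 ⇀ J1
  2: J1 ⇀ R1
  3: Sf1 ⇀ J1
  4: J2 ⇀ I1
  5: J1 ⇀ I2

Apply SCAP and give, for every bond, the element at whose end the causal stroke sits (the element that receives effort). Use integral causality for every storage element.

#1 stroke at J1  (Se1 fixes effort; stroke away)
#3 stroke at Sf1  (Sf1: flow source, stroke at near end)
#0 stroke at J2  (0-jn J1 has e-setter on 1)
#2 stroke at R1  (J1 effort already set via bond 1)
#5 stroke at I2  (J1 effort already set via bond 1)
#4 stroke at I1  (J2 needs exactly one f-in)

#0 →J2
#1 →J1
#2 →R1
#3 →Sf1
#4 →I1
#5 →I2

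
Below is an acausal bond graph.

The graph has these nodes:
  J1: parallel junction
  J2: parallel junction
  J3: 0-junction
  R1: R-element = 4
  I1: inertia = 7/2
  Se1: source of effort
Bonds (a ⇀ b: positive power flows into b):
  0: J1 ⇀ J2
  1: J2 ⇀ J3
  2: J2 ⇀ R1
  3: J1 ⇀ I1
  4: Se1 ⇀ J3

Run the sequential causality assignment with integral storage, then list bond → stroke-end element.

bond 4 |J3  (Se1: effort source, stroke at far end)
bond 1 |J2  (J3: bond 4 brought effort, rest push out)
bond 0 |J1  (J2: bond 1 brought effort, rest push out)
bond 2 |R1  (J2 effort already set via bond 1)
bond 3 |I1  (J1: bond 0 brought effort, rest push out)

β0 |J1
β1 |J2
β2 |R1
β3 |I1
β4 |J3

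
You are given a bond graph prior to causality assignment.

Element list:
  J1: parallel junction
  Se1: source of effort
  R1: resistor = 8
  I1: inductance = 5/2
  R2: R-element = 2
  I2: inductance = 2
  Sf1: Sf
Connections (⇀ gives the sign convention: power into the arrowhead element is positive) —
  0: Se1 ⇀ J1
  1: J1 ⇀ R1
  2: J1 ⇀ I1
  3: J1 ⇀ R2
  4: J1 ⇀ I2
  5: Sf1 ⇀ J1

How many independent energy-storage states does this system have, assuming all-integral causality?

bond 0 →J1  (Se1: effort source, stroke at far end)
bond 5 →Sf1  (source Sf1 imposes f)
bond 1 →R1  (0-jn J1 has e-setter on 0)
bond 2 →I1  (common-e at J1 fixed by 0)
bond 3 →R2  (common-e at J1 fixed by 0)
bond 4 →I2  (J1 effort already set via bond 0)

2  (I1, I2 all integral)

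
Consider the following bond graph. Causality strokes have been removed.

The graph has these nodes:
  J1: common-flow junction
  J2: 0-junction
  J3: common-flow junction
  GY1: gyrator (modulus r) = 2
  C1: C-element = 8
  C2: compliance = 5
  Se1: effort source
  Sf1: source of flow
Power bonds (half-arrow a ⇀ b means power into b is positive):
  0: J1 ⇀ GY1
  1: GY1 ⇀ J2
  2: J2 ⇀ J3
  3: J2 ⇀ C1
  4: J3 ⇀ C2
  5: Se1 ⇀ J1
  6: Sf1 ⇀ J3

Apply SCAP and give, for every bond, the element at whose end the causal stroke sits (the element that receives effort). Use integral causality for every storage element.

β0 |GY1
β1 |GY1
β2 |J3
β3 |J2
β4 |J3
β5 |J1
β6 |Sf1

β5 |J1  (Se1 (Se) sets effort on bond)
β6 |Sf1  (source Sf1 imposes f)
β0 |GY1  (closing 1-jn rule on J1)
β2 |J3  (1-jn J3 has f-setter on 6)
β4 |J3  (common-f at J3 fixed by 6)
β1 |GY1  (GY GY1: same side as bond 0)
β3 |J2  (J2: last free bond brings effort in)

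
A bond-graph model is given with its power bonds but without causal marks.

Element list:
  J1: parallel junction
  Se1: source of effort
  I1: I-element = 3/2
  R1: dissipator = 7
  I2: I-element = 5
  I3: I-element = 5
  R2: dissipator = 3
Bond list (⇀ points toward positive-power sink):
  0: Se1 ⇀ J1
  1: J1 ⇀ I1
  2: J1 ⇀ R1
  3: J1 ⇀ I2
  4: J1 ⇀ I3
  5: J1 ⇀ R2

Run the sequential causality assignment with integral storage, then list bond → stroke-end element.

β0 stroke at J1  (Se1 fixes effort; stroke away)
β1 stroke at I1  (J1 effort already set via bond 0)
β2 stroke at R1  (J1: bond 0 brought effort, rest push out)
β3 stroke at I2  (J1 effort already set via bond 0)
β4 stroke at I3  (J1 effort already set via bond 0)
β5 stroke at R2  (J1: bond 0 brought effort, rest push out)

β0 stroke→J1
β1 stroke→I1
β2 stroke→R1
β3 stroke→I2
β4 stroke→I3
β5 stroke→R2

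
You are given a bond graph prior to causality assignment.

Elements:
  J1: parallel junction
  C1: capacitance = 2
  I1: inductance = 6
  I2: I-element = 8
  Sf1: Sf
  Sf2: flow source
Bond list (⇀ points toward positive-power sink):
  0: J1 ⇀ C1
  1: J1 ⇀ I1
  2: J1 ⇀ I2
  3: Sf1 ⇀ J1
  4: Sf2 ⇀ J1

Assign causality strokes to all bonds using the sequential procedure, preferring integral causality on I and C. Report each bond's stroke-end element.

b0 stroke→J1
b1 stroke→I1
b2 stroke→I2
b3 stroke→Sf1
b4 stroke→Sf2

bond 3 |Sf1  (Sf1 (Sf) sets flow on bond)
bond 4 |Sf2  (Sf2: flow source, stroke at near end)
bond 0 |J1  (C1 outputs effort q/C1)
bond 1 |I1  (common-e at J1 fixed by 0)
bond 2 |I2  (common-e at J1 fixed by 0)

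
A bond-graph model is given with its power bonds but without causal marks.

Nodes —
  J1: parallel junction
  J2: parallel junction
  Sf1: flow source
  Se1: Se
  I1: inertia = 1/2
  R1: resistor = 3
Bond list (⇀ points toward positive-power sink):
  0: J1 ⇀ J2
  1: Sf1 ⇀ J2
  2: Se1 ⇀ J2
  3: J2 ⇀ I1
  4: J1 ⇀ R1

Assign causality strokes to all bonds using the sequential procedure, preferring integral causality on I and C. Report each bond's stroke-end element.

#0 stroke at J1
#1 stroke at Sf1
#2 stroke at J2
#3 stroke at I1
#4 stroke at R1

bond 1 stroke at Sf1  (Sf1 (Sf) sets flow on bond)
bond 2 stroke at J2  (Se1 (Se) sets effort on bond)
bond 0 stroke at J1  (common-e at J2 fixed by 2)
bond 3 stroke at I1  (common-e at J2 fixed by 2)
bond 4 stroke at R1  (J1 effort already set via bond 0)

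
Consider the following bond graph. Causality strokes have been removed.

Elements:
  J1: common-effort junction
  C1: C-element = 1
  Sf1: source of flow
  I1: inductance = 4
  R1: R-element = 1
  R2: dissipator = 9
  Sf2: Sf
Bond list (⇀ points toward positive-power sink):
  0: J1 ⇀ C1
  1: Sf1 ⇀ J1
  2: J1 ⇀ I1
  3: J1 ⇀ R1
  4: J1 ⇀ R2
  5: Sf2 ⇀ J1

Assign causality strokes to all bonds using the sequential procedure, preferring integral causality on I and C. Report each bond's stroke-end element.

β0 |J1
β1 |Sf1
β2 |I1
β3 |R1
β4 |R2
β5 |Sf2

β1 →Sf1  (Sf1: flow source, stroke at near end)
β5 →Sf2  (Sf2 (Sf) sets flow on bond)
β0 →J1  (C1 outputs effort q/C1)
β2 →I1  (J1: bond 0 brought effort, rest push out)
β3 →R1  (common-e at J1 fixed by 0)
β4 →R2  (common-e at J1 fixed by 0)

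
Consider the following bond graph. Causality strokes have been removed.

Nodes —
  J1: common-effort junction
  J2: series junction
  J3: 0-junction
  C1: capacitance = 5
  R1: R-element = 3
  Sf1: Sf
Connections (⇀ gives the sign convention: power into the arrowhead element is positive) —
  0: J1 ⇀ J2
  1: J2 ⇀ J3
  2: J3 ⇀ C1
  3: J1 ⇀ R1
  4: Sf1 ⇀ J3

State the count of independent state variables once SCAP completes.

1  (C1 all integral)

bond 4 |Sf1  (source Sf1 imposes f)
bond 2 |J3  (prefer integral on C1)
bond 1 |J2  (common-e at J3 fixed by 2)
bond 0 |J1  (J2 needs exactly one f-in)
bond 3 |R1  (J1: bond 0 brought effort, rest push out)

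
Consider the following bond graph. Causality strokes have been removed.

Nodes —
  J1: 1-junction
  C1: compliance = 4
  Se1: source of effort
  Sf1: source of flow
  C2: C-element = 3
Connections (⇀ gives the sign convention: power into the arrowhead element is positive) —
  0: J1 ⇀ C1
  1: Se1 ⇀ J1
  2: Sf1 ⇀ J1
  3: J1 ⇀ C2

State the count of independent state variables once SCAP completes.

2  (C1, C2 all integral)

#1 |J1  (Se1 (Se) sets effort on bond)
#2 |Sf1  (source Sf1 imposes f)
#0 |J1  (1-jn J1 has f-setter on 2)
#3 |J1  (1-jn J1 has f-setter on 2)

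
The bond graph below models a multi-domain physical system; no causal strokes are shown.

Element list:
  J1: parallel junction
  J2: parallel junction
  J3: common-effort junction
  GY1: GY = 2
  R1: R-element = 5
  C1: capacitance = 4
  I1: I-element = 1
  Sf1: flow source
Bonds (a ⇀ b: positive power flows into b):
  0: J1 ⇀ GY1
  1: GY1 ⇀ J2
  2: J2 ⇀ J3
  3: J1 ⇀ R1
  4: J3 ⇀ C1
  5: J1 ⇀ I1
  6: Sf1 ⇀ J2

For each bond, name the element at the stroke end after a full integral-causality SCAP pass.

bond 6 |Sf1  (Sf1: flow source, stroke at near end)
bond 4 |J3  (C1: C, integral causality)
bond 2 |J2  (common-e at J3 fixed by 4)
bond 1 |GY1  (J2: bond 2 brought effort, rest push out)
bond 0 |GY1  (through GY1, causality inverts; strokes same side of GY1)
bond 5 |I1  (I1: I, integral causality)
bond 3 |J1  (J1 needs exactly one e-in)

#0 stroke→GY1
#1 stroke→GY1
#2 stroke→J2
#3 stroke→J1
#4 stroke→J3
#5 stroke→I1
#6 stroke→Sf1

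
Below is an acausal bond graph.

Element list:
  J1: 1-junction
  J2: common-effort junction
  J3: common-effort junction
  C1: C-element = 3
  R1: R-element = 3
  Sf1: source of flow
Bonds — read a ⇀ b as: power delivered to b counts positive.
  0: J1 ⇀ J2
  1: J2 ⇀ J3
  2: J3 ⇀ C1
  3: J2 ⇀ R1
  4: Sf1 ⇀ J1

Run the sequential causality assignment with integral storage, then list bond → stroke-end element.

β4 stroke at Sf1  (Sf1 fixes flow; stroke at Sf1)
β0 stroke at J1  (J1 flow already set via bond 4)
β2 stroke at J3  (C1 outputs effort q/C1)
β1 stroke at J2  (0-jn J3 has e-setter on 2)
β3 stroke at R1  (J2 effort already set via bond 1)

b0 →J1
b1 →J2
b2 →J3
b3 →R1
b4 →Sf1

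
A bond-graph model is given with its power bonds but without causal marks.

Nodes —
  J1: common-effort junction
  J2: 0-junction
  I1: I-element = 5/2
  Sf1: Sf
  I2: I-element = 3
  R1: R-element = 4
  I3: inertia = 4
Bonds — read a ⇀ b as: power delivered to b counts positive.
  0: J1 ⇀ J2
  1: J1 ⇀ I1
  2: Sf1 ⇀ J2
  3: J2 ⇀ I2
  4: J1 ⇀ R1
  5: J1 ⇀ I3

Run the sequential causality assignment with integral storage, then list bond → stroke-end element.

b0 →J2
b1 →I1
b2 →Sf1
b3 →I2
b4 →J1
b5 →I3

b2 |Sf1  (source Sf1 imposes f)
b1 |I1  (I1: I, integral causality)
b3 |I2  (I2 integral (f out))
b0 |J2  (closing 0-jn rule on J2)
b5 |I3  (prefer integral on I3)
b4 |J1  (only one effort-in slot at J1)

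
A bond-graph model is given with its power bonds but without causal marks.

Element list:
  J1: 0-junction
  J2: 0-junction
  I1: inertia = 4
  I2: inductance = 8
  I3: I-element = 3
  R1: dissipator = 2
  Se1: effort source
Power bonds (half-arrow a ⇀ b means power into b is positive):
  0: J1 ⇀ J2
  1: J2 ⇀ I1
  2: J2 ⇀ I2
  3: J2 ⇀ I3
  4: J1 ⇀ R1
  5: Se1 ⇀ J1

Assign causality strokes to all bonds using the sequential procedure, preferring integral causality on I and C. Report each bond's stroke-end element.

b5 stroke→J1  (Se1 fixes effort; stroke away)
b0 stroke→J2  (J1 effort already set via bond 5)
b4 stroke→R1  (J1: bond 5 brought effort, rest push out)
b1 stroke→I1  (J2: bond 0 brought effort, rest push out)
b2 stroke→I2  (J2: bond 0 brought effort, rest push out)
b3 stroke→I3  (0-jn J2 has e-setter on 0)

β0 →J2
β1 →I1
β2 →I2
β3 →I3
β4 →R1
β5 →J1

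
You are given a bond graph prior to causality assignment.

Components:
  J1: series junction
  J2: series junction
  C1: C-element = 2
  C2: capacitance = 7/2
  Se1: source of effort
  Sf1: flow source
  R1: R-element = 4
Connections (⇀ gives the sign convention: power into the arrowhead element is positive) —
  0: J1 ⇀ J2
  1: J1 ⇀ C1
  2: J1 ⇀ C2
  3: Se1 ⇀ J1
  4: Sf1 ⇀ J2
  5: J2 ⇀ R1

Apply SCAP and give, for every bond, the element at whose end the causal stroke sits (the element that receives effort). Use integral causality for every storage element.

β0 |J2
β1 |J1
β2 |J1
β3 |J1
β4 |Sf1
β5 |J2

β3 stroke→J1  (Se1: effort source, stroke at far end)
β4 stroke→Sf1  (source Sf1 imposes f)
β0 stroke→J2  (common-f at J2 fixed by 4)
β5 stroke→J2  (J2: bond 4 brought flow, rest push out)
β1 stroke→J1  (J1 flow already set via bond 0)
β2 stroke→J1  (common-f at J1 fixed by 0)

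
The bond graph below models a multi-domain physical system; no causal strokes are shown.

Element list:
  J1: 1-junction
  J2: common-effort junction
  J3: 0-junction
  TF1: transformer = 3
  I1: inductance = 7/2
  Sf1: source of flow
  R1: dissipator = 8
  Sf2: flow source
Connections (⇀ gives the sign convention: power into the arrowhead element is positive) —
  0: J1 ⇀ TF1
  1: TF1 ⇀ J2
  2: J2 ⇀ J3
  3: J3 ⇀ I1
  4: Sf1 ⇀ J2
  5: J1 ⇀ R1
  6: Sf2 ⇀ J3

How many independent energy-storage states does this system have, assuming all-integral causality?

1  (I1 all integral)

β4 |Sf1  (Sf1 (Sf) sets flow on bond)
β6 |Sf2  (source Sf2 imposes f)
β3 |I1  (prefer integral on I1)
β2 |J3  (J3: last free bond brings effort in)
β1 |J2  (J2 needs exactly one e-in)
β0 |TF1  (through TF1, causality passes straight; one stroke at TF1)
β5 |J1  (1-jn J1 has f-setter on 0)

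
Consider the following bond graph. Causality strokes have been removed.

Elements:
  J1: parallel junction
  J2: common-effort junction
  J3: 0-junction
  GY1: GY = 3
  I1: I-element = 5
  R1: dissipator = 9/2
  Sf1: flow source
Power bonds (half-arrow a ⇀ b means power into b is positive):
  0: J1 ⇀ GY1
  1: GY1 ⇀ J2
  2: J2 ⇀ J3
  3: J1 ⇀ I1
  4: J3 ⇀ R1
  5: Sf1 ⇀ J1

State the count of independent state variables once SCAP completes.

1  (I1 all integral)

bond 5 stroke at Sf1  (Sf1 fixes flow; stroke at Sf1)
bond 3 stroke at I1  (prefer integral on I1)
bond 0 stroke at J1  (closing 0-jn rule on J1)
bond 1 stroke at J2  (GY1: gyrator matches bond 0)
bond 2 stroke at J3  (common-e at J2 fixed by 1)
bond 4 stroke at R1  (common-e at J3 fixed by 2)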